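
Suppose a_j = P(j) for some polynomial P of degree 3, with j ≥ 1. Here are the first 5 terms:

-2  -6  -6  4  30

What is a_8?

1st diffs: -4, 0, 10, 26.
2nd diffs: 4, 10, 16.
3rd diffs: 6, 6 (constant).
Newton forward-difference form: a_j = -2 + (-4)·C(j-1,1) + 4·C(j-1,2) + 6·C(j-1,3).
At j = 8: j-1 = 7, so a_8 = -2 - 28 + 84 + 210 = 264.

264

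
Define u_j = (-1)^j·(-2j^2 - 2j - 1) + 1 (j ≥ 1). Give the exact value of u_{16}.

(-1)^16 = 1; -2j^2 - 2j - 1 at j=16 is -545; so u_{16} = -544.

-544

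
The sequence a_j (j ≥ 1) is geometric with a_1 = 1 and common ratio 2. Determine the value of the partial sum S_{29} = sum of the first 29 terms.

536870911

a_j = 1·2^(j-1).
S = 1·(2^29 - 1)/(2 - 1) = 1·(536870912 - 1)/(1) = 536870911.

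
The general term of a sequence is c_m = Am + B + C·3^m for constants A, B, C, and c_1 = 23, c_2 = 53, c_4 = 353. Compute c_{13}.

6377375

Plug in m = 1, 2, 4: A + B + 3C = 23; 2A + B + 9C = 53; 4A + B + 81C = 353.
Subtracting the first from the second: A + 6C = 30.
Subtracting the second from the third: 2A + 72C = 300.
Solving: C = 4, A = 6, then B = 5.
Hence c_{13} = 6·13 + 5 + 4·1594323 = 6377375.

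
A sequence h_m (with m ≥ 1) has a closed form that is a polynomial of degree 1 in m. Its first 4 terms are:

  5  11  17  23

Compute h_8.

47

1st diffs: 6, 6, 6 (constant).
So h_m = 6m - 1.
Evaluating at m = 8 gives h_8 = 47.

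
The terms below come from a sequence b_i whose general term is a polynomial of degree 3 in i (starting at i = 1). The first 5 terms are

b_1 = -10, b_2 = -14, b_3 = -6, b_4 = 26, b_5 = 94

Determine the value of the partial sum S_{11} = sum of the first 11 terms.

1st diffs: -4, 8, 32, 68.
2nd diffs: 12, 24, 36.
3rd diffs: 12, 12 (constant).
Newton forward-difference form: b_i = -10 + (-4)·C(i-1,1) + 12·C(i-1,2) + 12·C(i-1,3).
Continuing: …, 210, 386, 634, 966, …, b_{11} = 1930.
Summing i = 1..11 (11 terms) gives 5610.

5610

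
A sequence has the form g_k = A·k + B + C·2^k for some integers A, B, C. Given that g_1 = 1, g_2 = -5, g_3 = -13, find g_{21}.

Write the equations: A + B + 2C = 1; 2A + B + 4C = -5; 3A + B + 8C = -13.
Subtracting the first from the second: A + 2C = -6.
Subtracting the second from the third: A + 4C = -8.
Solving: C = -1, A = -4, then B = 7.
Hence g_{21} = -4·21 + 7 + (-1)·2097152 = -2097229.

-2097229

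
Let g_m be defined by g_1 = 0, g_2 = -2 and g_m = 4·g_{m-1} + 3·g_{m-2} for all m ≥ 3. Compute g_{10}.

-381026

g_3 = -8;  g_4 = -38;  g_5 = -176;  g_6 = -818;  g_7 = -3800;  g_8 = -17654;  g_9 = -82016;  g_{10} = -381026.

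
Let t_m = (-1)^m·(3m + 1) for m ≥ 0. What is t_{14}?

(-1)^14 = 1; 3m + 1 at m=14 is 43; so t_{14} = 43.

43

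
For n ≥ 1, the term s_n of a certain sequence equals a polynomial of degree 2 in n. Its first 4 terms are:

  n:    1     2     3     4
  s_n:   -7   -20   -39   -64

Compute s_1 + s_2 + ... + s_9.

1st diffs: -13, -19, -25.
2nd diffs: -6, -6 (constant).
Newton forward-difference form: s_n = -7 + (-13)·C(n-1,1) + (-6)·C(n-1,2).
Continuing: …, -95, -132, -175, -224, …, s_9 = -279.
Summing n = 1..9 (9 terms) gives -1035.

-1035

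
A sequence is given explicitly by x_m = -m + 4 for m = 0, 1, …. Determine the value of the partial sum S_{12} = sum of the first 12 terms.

-18

Over m = 0..11: Σm = 66.
Total = (-1)·66 + (4)·12 = -18.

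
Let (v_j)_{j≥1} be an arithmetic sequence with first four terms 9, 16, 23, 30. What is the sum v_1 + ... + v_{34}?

4233

Common difference d = 7.
v_j = 9 + (j - 1)·7.
v_{34} = 240; S = 34·(9 + 240)/2 = 4233.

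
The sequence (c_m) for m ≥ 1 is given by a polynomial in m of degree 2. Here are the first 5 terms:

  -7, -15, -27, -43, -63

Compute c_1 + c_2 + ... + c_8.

-504

1st diffs: -8, -12, -16, -20.
2nd diffs: -4, -4, -4 (constant).
Newton forward-difference form: c_m = -7 + (-8)·C(m-1,1) + (-4)·C(m-1,2).
Continuing: -87, -115, -147.
Summing m = 1..8 (8 terms) gives -504.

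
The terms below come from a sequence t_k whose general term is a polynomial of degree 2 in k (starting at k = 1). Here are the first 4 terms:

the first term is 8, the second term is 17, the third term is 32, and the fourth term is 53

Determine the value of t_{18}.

1st diffs: 9, 15, 21.
2nd diffs: 6, 6 (constant).
Newton forward-difference form: t_k = 8 + 9·C(k-1,1) + 6·C(k-1,2).
At k = 18: k-1 = 17, so t_{18} = 8 + 153 + 816 = 977.

977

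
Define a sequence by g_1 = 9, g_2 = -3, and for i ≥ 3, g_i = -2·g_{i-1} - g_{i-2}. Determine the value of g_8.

33

Applying the relation repeatedly:
g_3 = -3; g_4 = 9; g_5 = -15; g_6 = 21; g_7 = -27; g_8 = 33.
(Characteristic roots are -1 and -1.)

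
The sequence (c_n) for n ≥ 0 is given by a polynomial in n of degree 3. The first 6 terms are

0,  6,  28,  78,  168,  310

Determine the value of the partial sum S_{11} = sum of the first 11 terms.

6930

1st diffs: 6, 22, 50, 90, 142.
2nd diffs: 16, 28, 40, 52.
3rd diffs: 12, 12, 12 (constant).
Newton forward-difference form: c_n = 6·C(n,1) + 16·C(n,2) + 12·C(n,3).
Continuing: …, 516, 798, 1168, 1638, …, c_{10} = 2220.
Summing n = 0..10 (11 terms) gives 6930.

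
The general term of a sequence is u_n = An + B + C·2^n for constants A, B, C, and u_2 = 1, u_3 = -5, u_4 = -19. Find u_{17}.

-262105

Plug in n = 2, 3, 4: 2A + B + 4C = 1; 3A + B + 8C = -5; 4A + B + 16C = -19.
Subtracting the first from the second: A + 4C = -6.
Subtracting the second from the third: A + 8C = -14.
Solving: C = -2, A = 2, then B = 5.
Hence u_{17} = 2·17 + 5 + (-2)·131072 = -262105.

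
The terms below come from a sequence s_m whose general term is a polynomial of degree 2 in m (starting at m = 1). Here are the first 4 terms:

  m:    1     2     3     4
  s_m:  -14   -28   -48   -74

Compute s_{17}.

-958

1st diffs: -14, -20, -26.
2nd diffs: -6, -6 (constant).
Newton forward-difference form: s_m = -14 + (-14)·C(m-1,1) + (-6)·C(m-1,2).
At m = 17: m-1 = 16, so s_{17} = -14 - 224 - 720 = -958.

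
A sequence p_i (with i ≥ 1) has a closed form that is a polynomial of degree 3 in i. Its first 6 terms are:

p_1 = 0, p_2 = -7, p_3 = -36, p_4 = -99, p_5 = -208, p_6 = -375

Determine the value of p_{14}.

1st diffs: -7, -29, -63, -109, -167.
2nd diffs: -22, -34, -46, -58.
3rd diffs: -12, -12, -12 (constant).
So p_i = -2i^3 + i^2 + 4i - 3.
Evaluating at i = 14 gives p_{14} = -5239.

-5239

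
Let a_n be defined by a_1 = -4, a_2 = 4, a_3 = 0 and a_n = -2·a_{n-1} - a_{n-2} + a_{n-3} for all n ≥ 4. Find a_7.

36

Compute successive terms:
a_4 = -8  a_5 = 20  a_6 = -32  a_7 = 36.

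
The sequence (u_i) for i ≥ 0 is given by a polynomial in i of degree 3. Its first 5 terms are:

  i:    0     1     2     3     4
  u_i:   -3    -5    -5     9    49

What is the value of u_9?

1st diffs: -2, 0, 14, 40.
2nd diffs: 2, 14, 26.
3rd diffs: 12, 12 (constant).
Newton forward-difference form: u_i = -3 + (-2)·C(i,1) + 2·C(i,2) + 12·C(i,3).
At i = 9: i = 9, so u_9 = -3 - 18 + 72 + 1008 = 1059.

1059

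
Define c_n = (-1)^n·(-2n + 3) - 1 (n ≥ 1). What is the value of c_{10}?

(-1)^10 = 1; -2n + 3 at n=10 is -17; so c_{10} = -18.

-18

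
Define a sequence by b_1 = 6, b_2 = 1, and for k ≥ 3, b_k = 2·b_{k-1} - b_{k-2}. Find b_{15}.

Applying the relation repeatedly:
b_3 = -4; b_4 = -9; b_5 = -14; …; b_{12} = -49; b_{13} = -54; b_{14} = -59; b_{15} = -64.
(Characteristic roots are 1 and 1.)

-64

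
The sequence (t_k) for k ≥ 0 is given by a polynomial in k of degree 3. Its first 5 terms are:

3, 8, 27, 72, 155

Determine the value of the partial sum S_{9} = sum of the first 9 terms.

2895

1st diffs: 5, 19, 45, 83.
2nd diffs: 14, 26, 38.
3rd diffs: 12, 12 (constant).
Newton forward-difference form: t_k = 3 + 5·C(k,1) + 14·C(k,2) + 12·C(k,3).
Continuing: 288, 483, 752, 1107.
Summing k = 0..8 (9 terms) gives 2895.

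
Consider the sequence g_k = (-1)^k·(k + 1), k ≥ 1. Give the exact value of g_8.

9

(-1)^8 = 1; k + 1 at k=8 is 9; so g_8 = 9.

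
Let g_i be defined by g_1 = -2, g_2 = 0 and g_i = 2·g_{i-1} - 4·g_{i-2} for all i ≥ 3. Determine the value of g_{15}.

Compute successive terms:
g_3 = 8, g_4 = 16, g_5 = 0, …, g_{12} = -4096, g_{13} = -8192, g_{14} = 0, g_{15} = 32768.

32768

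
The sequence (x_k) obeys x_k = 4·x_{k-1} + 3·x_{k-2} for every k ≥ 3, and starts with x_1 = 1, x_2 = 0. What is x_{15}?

266237787

x_3 = 3;  x_4 = 12;  x_5 = 57;  …;  x_{12} = 2655228;  x_{13} = 12335529;  x_{14} = 57307800;  x_{15} = 266237787.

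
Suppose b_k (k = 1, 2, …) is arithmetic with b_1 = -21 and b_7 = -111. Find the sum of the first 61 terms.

-28731

Common difference d = (-111 - (-21)) / (7 - 1) = -15.
b_k = -21 + (k - 1)·(-15).
b_{61} = -921; S = 61·(-21 + (-921))/2 = -28731.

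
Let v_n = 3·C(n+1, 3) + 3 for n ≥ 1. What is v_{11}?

663

C(12, 3) = 220, so v_{11} = 663.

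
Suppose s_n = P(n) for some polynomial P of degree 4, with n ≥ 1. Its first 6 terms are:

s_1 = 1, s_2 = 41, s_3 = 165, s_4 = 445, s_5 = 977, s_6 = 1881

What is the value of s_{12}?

1st diffs: 40, 124, 280, 532, 904.
2nd diffs: 84, 156, 252, 372.
3rd diffs: 72, 96, 120.
4th diffs: 24, 24 (constant).
Newton forward-difference form: s_n = 1 + 40·C(n-1,1) + 84·C(n-1,2) + 72·C(n-1,3) + 24·C(n-1,4).
At n = 12: n-1 = 11, so s_{12} = 1 + 440 + 4620 + 11880 + 7920 = 24861.

24861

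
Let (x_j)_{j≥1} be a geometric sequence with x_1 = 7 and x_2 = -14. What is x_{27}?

Common ratio r = -2.
x_j = 7·(-2)^(j-1).
x_{27} = 7·(-2)^26 = 469762048.

469762048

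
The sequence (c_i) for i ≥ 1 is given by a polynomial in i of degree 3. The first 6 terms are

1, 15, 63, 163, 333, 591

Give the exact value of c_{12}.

1st diffs: 14, 48, 100, 170, 258.
2nd diffs: 34, 52, 70, 88.
3rd diffs: 18, 18, 18 (constant).
Newton forward-difference form: c_i = 1 + 14·C(i-1,1) + 34·C(i-1,2) + 18·C(i-1,3).
At i = 12: i-1 = 11, so c_{12} = 1 + 154 + 1870 + 2970 = 4995.

4995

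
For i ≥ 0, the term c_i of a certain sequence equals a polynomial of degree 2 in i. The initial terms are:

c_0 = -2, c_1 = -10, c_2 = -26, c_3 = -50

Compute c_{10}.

1st diffs: -8, -16, -24.
2nd diffs: -8, -8 (constant).
Newton forward-difference form: c_i = -2 + (-8)·C(i,1) + (-8)·C(i,2).
At i = 10: i = 10, so c_{10} = -2 - 80 - 360 = -442.

-442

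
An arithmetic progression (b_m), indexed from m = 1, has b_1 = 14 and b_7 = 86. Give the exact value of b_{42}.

Common difference d = (86 - 14) / (7 - 1) = 12.
b_m = 14 + (m - 1)·12.
b_{42} = 14 + 41·12 = 506.

506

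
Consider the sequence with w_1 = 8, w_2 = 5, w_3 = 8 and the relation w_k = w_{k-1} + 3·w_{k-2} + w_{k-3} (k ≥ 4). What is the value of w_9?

2192

w_4 = 31; w_5 = 60; w_6 = 161; w_7 = 372; w_8 = 915; w_9 = 2192.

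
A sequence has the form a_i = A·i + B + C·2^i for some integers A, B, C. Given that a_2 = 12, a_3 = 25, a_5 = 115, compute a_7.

493

Plug in i = 2, 3, 5: 2A + B + 4C = 12; 3A + B + 8C = 25; 5A + B + 32C = 115.
Subtracting the first from the second: A + 4C = 13.
Subtracting the second from the third: 2A + 24C = 90.
Solving: C = 4, A = -3, then B = 2.
Therefore a_7 = -21 + 2 + 4·128 = 493.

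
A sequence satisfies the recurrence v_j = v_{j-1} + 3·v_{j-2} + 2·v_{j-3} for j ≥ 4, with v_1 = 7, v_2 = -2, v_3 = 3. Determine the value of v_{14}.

Applying the relation repeatedly:
v_4 = 11;  v_5 = 16;  v_6 = 55;  …;  v_{11} = 5088;  v_{12} = 12771;  v_{13} = 32081;  v_{14} = 80570.

80570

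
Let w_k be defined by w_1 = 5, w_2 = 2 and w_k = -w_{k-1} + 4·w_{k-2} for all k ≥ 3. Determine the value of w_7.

450

w_3 = 18; w_4 = -10; w_5 = 82; w_6 = -122; w_7 = 450.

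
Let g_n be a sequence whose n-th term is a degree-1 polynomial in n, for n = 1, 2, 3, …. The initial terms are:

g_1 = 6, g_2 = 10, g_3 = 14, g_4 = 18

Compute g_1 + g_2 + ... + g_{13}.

390

1st diffs: 4, 4, 4 (constant).
So g_n = 4n + 2.
Continuing: …, 22, 26, 30, 34, …, g_{13} = 54.
Summing n = 1..13 (13 terms) gives 390.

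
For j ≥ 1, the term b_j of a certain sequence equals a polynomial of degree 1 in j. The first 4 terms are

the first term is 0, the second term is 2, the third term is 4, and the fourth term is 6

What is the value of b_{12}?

1st diffs: 2, 2, 2 (constant).
So b_j = 2j - 2.
Evaluating at j = 12 gives b_{12} = 22.

22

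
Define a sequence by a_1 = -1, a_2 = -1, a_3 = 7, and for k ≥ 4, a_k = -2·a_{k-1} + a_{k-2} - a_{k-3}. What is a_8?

-601

Applying the relation repeatedly:
a_4 = -14;  a_5 = 36;  a_6 = -93;  a_7 = 236;  a_8 = -601.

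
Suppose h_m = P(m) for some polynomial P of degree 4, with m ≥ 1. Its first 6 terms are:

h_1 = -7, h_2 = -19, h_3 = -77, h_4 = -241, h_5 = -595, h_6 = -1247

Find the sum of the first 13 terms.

1st diffs: -12, -58, -164, -354, -652.
2nd diffs: -46, -106, -190, -298.
3rd diffs: -60, -84, -108.
4th diffs: -24, -24 (constant).
Newton forward-difference form: h_m = -7 + (-12)·C(m-1,1) + (-46)·C(m-1,2) + (-60)·C(m-1,3) + (-24)·C(m-1,4).
Continuing: …, -2329, -3997, -6431, -9835, …, h_{13} = -28267.
Summing m = 1..13 (13 terms) gives -87971.

-87971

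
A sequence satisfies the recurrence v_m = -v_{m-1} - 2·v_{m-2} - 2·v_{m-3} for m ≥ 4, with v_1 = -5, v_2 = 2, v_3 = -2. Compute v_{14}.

Compute successive terms:
v_4 = 8  v_5 = -8  v_6 = -4  …  v_{11} = 28  v_{12} = 68  v_{13} = -68  v_{14} = -124.

-124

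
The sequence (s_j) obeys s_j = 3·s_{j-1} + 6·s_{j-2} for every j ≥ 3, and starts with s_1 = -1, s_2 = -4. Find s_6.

-1494

Iterate the recurrence:
s_3 = -18, s_4 = -78, s_5 = -342, s_6 = -1494.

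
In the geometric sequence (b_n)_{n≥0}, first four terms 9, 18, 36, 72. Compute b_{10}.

9216

Common ratio r = 2.
b_n = 9·2^(n-0).
b_{10} = 9·2^10 = 9216.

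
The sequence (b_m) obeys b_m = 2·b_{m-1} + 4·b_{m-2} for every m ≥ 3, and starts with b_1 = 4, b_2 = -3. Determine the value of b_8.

1600

Step forward from the initial values:
b_3 = 10;  b_4 = 8;  b_5 = 56;  b_6 = 144;  b_7 = 512;  b_8 = 1600.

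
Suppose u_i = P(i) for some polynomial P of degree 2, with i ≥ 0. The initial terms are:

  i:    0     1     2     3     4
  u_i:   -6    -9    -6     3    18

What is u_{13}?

423

1st diffs: -3, 3, 9, 15.
2nd diffs: 6, 6, 6 (constant).
Newton forward-difference form: u_i = -6 + (-3)·C(i,1) + 6·C(i,2).
At i = 13: i = 13, so u_{13} = -6 - 39 + 468 = 423.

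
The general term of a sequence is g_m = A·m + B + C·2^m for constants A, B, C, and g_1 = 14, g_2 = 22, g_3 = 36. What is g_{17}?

At m = 1, 2, 3: A + B + 2C = 14; 2A + B + 4C = 22; 3A + B + 8C = 36.
Subtracting the first from the second: A + 2C = 8.
Subtracting the second from the third: A + 4C = 14.
Solving: C = 3, A = 2, then B = 6.
So g_m = 2·m + 6 + 3·2^m; at m=17 this is 393256.

393256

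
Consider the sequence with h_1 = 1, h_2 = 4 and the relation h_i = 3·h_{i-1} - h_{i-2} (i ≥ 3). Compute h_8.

1364

h_3 = 11, h_4 = 29, h_5 = 76, h_6 = 199, h_7 = 521, h_8 = 1364.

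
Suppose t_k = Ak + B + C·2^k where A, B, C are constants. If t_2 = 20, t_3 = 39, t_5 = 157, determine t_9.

The three given values yield: 2A + B + 4C = 20; 3A + B + 8C = 39; 5A + B + 32C = 157.
Subtracting the first from the second: A + 4C = 19.
Subtracting the second from the third: 2A + 24C = 118.
Solving: C = 5, A = -1, then B = 2.
Therefore t_9 = -9 + 2 + 5·512 = 2553.

2553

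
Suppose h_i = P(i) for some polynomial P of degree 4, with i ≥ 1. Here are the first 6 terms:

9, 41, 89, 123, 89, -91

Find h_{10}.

-4671

1st diffs: 32, 48, 34, -34, -180.
2nd diffs: 16, -14, -68, -146.
3rd diffs: -30, -54, -78.
4th diffs: -24, -24 (constant).
Newton forward-difference form: h_i = 9 + 32·C(i-1,1) + 16·C(i-1,2) + (-30)·C(i-1,3) + (-24)·C(i-1,4).
At i = 10: i-1 = 9, so h_{10} = 9 + 288 + 576 - 2520 - 3024 = -4671.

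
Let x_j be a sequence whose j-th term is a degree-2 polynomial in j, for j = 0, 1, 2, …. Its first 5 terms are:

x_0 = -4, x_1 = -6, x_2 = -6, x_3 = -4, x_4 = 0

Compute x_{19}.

1st diffs: -2, 0, 2, 4.
2nd diffs: 2, 2, 2 (constant).
Newton forward-difference form: x_j = -4 + (-2)·C(j,1) + 2·C(j,2).
At j = 19: j = 19, so x_{19} = -4 - 38 + 342 = 300.

300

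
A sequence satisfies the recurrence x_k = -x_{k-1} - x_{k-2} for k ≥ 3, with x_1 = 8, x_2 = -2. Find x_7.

8

Applying the relation repeatedly:
x_3 = -6;  x_4 = 8;  x_5 = -2;  x_6 = -6;  x_7 = 8.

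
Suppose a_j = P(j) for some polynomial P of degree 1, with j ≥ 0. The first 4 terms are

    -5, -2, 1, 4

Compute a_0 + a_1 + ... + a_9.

85

1st diffs: 3, 3, 3 (constant).
So a_j = 3j - 5.
Continuing: …, 7, 10, 13, 16, …, a_9 = 22.
Summing j = 0..9 (10 terms) gives 85.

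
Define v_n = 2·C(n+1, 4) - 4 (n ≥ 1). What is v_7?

C(8, 4) = 70, so v_7 = 136.

136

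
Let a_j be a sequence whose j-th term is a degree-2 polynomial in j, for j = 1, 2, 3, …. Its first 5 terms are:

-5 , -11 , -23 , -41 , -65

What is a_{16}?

-725

1st diffs: -6, -12, -18, -24.
2nd diffs: -6, -6, -6 (constant).
So a_j = -3j^2 + 3j - 5.
Evaluating at j = 16 gives a_{16} = -725.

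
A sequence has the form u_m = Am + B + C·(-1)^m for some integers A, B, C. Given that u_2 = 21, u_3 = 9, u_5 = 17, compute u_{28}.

The three given values yield: 2A + B + C = 21; 3A + B - C = 9; 5A + B - C = 17.
Subtracting the first from the second: A - 2C = -12.
Subtracting the second from the third: 2A = 8.
Solving: C = 8, A = 4, then B = 5.
Hence u_{28} = 4·28 + 5 + 8·1 = 125.

125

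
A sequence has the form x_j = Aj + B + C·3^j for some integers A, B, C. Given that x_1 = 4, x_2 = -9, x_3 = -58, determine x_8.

Plug in j = 1, 2, 3: A + B + 3C = 4; 2A + B + 9C = -9; 3A + B + 27C = -58.
Subtracting the first from the second: A + 6C = -13.
Subtracting the second from the third: A + 18C = -49.
Solving: C = -3, A = 5, then B = 8.
Therefore x_8 = 40 + 8 + (-3)·6561 = -19635.

-19635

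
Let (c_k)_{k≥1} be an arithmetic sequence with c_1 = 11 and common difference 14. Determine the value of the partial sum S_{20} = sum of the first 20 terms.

c_k = 11 + (k - 1)·14.
c_{20} = 277; S = 20·(11 + 277)/2 = 2880.

2880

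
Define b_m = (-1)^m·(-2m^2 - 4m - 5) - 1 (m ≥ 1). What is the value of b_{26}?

(-1)^26 = 1; -2m^2 - 4m - 5 at m=26 is -1461; so b_{26} = -1462.

-1462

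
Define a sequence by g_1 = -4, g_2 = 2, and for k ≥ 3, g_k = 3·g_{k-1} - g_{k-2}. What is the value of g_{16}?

2935324

g_3 = 10  g_4 = 28  g_5 = 74  …  g_{13} = 163580  g_{14} = 428258  g_{15} = 1121194  g_{16} = 2935324.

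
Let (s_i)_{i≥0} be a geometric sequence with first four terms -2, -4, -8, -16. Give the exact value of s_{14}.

-32768

Common ratio r = 2.
s_i = (-2)·2^(i-0).
s_{14} = (-2)·2^14 = -32768.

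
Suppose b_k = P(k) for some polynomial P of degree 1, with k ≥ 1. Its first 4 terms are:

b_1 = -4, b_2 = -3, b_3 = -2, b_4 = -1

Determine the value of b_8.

3

1st diffs: 1, 1, 1 (constant).
So b_k = k - 5.
Evaluating at k = 8 gives b_8 = 3.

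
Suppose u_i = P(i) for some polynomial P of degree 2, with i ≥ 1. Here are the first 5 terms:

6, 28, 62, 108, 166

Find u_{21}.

1st diffs: 22, 34, 46, 58.
2nd diffs: 12, 12, 12 (constant).
So u_i = 6i^2 + 4i - 4.
Evaluating at i = 21 gives u_{21} = 2726.

2726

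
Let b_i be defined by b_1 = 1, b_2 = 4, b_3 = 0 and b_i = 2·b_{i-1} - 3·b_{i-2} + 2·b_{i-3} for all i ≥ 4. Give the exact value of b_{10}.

Iterate the recurrence:
b_4 = -10  b_5 = -12  b_6 = 6  b_7 = 28  b_8 = 14  b_9 = -44  b_{10} = -74.

-74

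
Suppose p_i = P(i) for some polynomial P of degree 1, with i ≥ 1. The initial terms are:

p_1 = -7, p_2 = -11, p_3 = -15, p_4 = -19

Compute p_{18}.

-75

1st diffs: -4, -4, -4 (constant).
So p_i = -4i - 3.
Evaluating at i = 18 gives p_{18} = -75.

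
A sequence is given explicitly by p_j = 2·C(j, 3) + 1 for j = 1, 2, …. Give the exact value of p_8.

C(8, 3) = 56, so p_8 = 113.

113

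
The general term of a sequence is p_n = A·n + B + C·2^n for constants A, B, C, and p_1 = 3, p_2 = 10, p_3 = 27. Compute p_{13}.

40917

At n = 1, 2, 3: A + B + 2C = 3; 2A + B + 4C = 10; 3A + B + 8C = 27.
Subtracting the first from the second: A + 2C = 7.
Subtracting the second from the third: A + 4C = 17.
Solving: C = 5, A = -3, then B = -4.
Hence p_{13} = -3·13 + (-4) + 5·8192 = 40917.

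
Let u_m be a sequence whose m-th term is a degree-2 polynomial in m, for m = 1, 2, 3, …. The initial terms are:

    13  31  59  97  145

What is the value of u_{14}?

1st diffs: 18, 28, 38, 48.
2nd diffs: 10, 10, 10 (constant).
Newton forward-difference form: u_m = 13 + 18·C(m-1,1) + 10·C(m-1,2).
At m = 14: m-1 = 13, so u_{14} = 13 + 234 + 780 = 1027.

1027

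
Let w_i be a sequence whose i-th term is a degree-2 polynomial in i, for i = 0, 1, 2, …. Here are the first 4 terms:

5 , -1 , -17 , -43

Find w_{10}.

-505

1st diffs: -6, -16, -26.
2nd diffs: -10, -10 (constant).
Newton forward-difference form: w_i = 5 + (-6)·C(i,1) + (-10)·C(i,2).
At i = 10: i = 10, so w_{10} = 5 - 60 - 450 = -505.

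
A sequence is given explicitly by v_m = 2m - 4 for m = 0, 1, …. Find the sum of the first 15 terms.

Over m = 0..14: Σm = 105.
Total = (2)·105 + (-4)·15 = 150.

150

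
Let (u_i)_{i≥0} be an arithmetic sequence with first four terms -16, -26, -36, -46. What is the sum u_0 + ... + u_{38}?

-8034

Common difference d = -10.
u_i = -16 + (i - 0)·(-10).
u_{38} = -396; S = 39·(-16 + (-396))/2 = -8034.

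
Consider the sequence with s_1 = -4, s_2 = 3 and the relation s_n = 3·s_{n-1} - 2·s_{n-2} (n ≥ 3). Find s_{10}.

3573

Applying the relation repeatedly:
s_3 = 17; s_4 = 45; s_5 = 101; s_6 = 213; s_7 = 437; s_8 = 885; s_9 = 1781; s_{10} = 3573.
(Characteristic roots are 2 and 1.)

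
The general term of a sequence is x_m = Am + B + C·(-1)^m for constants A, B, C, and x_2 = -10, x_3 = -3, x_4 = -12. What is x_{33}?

At m = 2, 3, 4: 2A + B + C = -10; 3A + B - C = -3; 4A + B + C = -12.
Subtracting the first from the second: A - 2C = 7.
Subtracting the second from the third: A + 2C = -9.
Solving: C = -4, A = -1, then B = -4.
Therefore x_{33} = -33 + (-4) + (-4)·(-1) = -33.

-33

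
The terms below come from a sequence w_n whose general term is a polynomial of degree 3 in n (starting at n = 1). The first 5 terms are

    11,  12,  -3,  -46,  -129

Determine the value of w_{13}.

1st diffs: 1, -15, -43, -83.
2nd diffs: -16, -28, -40.
3rd diffs: -12, -12 (constant).
Newton forward-difference form: w_n = 11 + 1·C(n-1,1) + (-16)·C(n-1,2) + (-12)·C(n-1,3).
At n = 13: n-1 = 12, so w_{13} = 11 + 12 - 1056 - 2640 = -3673.

-3673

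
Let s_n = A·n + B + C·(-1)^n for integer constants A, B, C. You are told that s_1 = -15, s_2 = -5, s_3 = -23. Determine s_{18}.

At n = 1, 2, 3: A + B - C = -15; 2A + B + C = -5; 3A + B - C = -23.
Subtracting the first from the second: A + 2C = 10.
Subtracting the second from the third: A - 2C = -18.
Solving: C = 7, A = -4, then B = -4.
So s_n = -4·n + (-4) + 7·(-1)^n; at n=18 this is -69.

-69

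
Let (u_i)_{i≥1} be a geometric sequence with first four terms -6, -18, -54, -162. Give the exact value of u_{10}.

Common ratio r = 3.
u_i = (-6)·3^(i-1).
u_{10} = (-6)·3^9 = -118098.

-118098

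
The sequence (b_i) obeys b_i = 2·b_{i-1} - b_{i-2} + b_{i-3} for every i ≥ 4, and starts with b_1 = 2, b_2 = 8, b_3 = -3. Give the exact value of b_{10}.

-187

Iterate the recurrence:
b_4 = -12, b_5 = -13, b_6 = -17, b_7 = -33, b_8 = -62, b_9 = -108, b_{10} = -187.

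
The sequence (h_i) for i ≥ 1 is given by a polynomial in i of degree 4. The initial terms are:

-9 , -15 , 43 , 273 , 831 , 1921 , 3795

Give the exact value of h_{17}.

155415

1st diffs: -6, 58, 230, 558, 1090, 1874.
2nd diffs: 64, 172, 328, 532, 784.
3rd diffs: 108, 156, 204, 252.
4th diffs: 48, 48, 48 (constant).
Newton forward-difference form: h_i = -9 + (-6)·C(i-1,1) + 64·C(i-1,2) + 108·C(i-1,3) + 48·C(i-1,4).
At i = 17: i-1 = 16, so h_{17} = -9 - 96 + 7680 + 60480 + 87360 = 155415.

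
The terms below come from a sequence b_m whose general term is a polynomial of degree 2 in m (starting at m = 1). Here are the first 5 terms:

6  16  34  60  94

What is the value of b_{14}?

1st diffs: 10, 18, 26, 34.
2nd diffs: 8, 8, 8 (constant).
So b_m = 4m^2 - 2m + 4.
Evaluating at m = 14 gives b_{14} = 760.

760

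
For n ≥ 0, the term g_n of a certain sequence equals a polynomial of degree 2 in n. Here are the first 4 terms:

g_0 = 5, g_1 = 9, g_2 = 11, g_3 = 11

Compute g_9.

1st diffs: 4, 2, 0.
2nd diffs: -2, -2 (constant).
So g_n = -n^2 + 5n + 5.
Evaluating at n = 9 gives g_9 = -31.

-31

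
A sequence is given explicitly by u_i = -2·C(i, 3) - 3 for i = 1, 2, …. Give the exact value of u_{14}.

-731

C(14, 3) = 364, so u_{14} = -731.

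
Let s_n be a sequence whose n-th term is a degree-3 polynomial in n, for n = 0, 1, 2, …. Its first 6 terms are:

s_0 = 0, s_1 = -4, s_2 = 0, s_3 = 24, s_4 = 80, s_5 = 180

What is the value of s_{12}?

3120

1st diffs: -4, 4, 24, 56, 100.
2nd diffs: 8, 20, 32, 44.
3rd diffs: 12, 12, 12 (constant).
Newton forward-difference form: s_n = (-4)·C(n,1) + 8·C(n,2) + 12·C(n,3).
At n = 12: n = 12, so s_{12} = -48 + 528 + 2640 = 3120.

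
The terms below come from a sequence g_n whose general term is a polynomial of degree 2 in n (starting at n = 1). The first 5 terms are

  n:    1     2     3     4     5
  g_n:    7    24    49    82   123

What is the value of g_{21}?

1867

1st diffs: 17, 25, 33, 41.
2nd diffs: 8, 8, 8 (constant).
Newton forward-difference form: g_n = 7 + 17·C(n-1,1) + 8·C(n-1,2).
At n = 21: n-1 = 20, so g_{21} = 7 + 340 + 1520 = 1867.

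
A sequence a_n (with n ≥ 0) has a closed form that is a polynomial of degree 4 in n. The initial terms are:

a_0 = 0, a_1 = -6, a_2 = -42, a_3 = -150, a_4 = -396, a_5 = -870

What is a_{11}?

-16566

1st diffs: -6, -36, -108, -246, -474.
2nd diffs: -30, -72, -138, -228.
3rd diffs: -42, -66, -90.
4th diffs: -24, -24 (constant).
Newton forward-difference form: a_n = (-6)·C(n,1) + (-30)·C(n,2) + (-42)·C(n,3) + (-24)·C(n,4).
At n = 11: n = 11, so a_{11} = -66 - 1650 - 6930 - 7920 = -16566.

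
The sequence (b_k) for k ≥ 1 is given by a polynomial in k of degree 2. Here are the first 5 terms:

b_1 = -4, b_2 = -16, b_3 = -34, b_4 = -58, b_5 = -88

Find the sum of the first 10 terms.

1st diffs: -12, -18, -24, -30.
2nd diffs: -6, -6, -6 (constant).
Newton forward-difference form: b_k = -4 + (-12)·C(k-1,1) + (-6)·C(k-1,2).
Continuing: …, -124, -166, -214, -268, …, b_{10} = -328.
Summing k = 1..10 (10 terms) gives -1300.

-1300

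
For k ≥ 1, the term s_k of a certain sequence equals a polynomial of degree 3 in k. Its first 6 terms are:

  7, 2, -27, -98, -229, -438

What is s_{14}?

-7078

1st diffs: -5, -29, -71, -131, -209.
2nd diffs: -24, -42, -60, -78.
3rd diffs: -18, -18, -18 (constant).
Newton forward-difference form: s_k = 7 + (-5)·C(k-1,1) + (-24)·C(k-1,2) + (-18)·C(k-1,3).
At k = 14: k-1 = 13, so s_{14} = 7 - 65 - 1872 - 5148 = -7078.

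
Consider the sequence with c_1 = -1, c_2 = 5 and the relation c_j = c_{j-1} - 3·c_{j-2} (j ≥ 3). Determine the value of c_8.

113

Compute successive terms:
c_3 = 8; c_4 = -7; c_5 = -31; c_6 = -10; c_7 = 83; c_8 = 113.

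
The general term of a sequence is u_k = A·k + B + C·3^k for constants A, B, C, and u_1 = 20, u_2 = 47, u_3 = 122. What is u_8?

26273

At k = 1, 2, 3: A + B + 3C = 20; 2A + B + 9C = 47; 3A + B + 27C = 122.
Subtracting the first from the second: A + 6C = 27.
Subtracting the second from the third: A + 18C = 75.
Solving: C = 4, A = 3, then B = 5.
Hence u_8 = 3·8 + 5 + 4·6561 = 26273.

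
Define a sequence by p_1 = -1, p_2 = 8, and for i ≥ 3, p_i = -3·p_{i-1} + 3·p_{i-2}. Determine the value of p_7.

Iterate the recurrence:
p_3 = -27  p_4 = 105  p_5 = -396  p_6 = 1503  p_7 = -5697.

-5697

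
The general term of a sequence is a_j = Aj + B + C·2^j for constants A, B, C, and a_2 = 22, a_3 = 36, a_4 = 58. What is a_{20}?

2097274

At j = 2, 3, 4: 2A + B + 4C = 22; 3A + B + 8C = 36; 4A + B + 16C = 58.
Subtracting the first from the second: A + 4C = 14.
Subtracting the second from the third: A + 8C = 22.
Solving: C = 2, A = 6, then B = 2.
Hence a_{20} = 6·20 + 2 + 2·1048576 = 2097274.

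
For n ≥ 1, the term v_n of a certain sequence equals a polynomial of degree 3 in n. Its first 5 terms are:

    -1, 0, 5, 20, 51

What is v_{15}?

2561

1st diffs: 1, 5, 15, 31.
2nd diffs: 4, 10, 16.
3rd diffs: 6, 6 (constant).
So v_n = n^3 - 4n^2 + 6n - 4.
Evaluating at n = 15 gives v_{15} = 2561.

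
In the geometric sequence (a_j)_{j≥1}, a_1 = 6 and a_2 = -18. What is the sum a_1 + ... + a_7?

Common ratio r = -3.
a_j = 6·(-3)^(j-1).
S = 6·((-3)^7 - 1)/(-3 - 1) = 6·(-2187 - 1)/(-4) = 3282.

3282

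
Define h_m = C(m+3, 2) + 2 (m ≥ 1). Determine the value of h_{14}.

138

C(17, 2) = 136, so h_{14} = 138.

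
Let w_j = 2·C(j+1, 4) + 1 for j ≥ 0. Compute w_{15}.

3641

C(16, 4) = 1820, so w_{15} = 3641.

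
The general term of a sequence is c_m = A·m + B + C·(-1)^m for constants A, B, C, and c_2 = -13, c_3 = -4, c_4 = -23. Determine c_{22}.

-113

Plug in m = 2, 3, 4: 2A + B + C = -13; 3A + B - C = -4; 4A + B + C = -23.
Subtracting the first from the second: A - 2C = 9.
Subtracting the second from the third: A + 2C = -19.
Solving: C = -7, A = -5, then B = 4.
So c_m = -5·m + 4 + (-7)·(-1)^m; at m=22 this is -113.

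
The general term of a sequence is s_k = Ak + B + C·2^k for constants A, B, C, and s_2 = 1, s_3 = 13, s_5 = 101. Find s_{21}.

8388517

The three given values yield: 2A + B + 4C = 1; 3A + B + 8C = 13; 5A + B + 32C = 101.
Subtracting the first from the second: A + 4C = 12.
Subtracting the second from the third: 2A + 24C = 88.
Solving: C = 4, A = -4, then B = -7.
Therefore s_{21} = -84 + (-7) + 4·2097152 = 8388517.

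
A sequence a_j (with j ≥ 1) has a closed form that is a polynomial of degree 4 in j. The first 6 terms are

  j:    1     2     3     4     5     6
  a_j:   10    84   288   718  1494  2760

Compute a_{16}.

91210

1st diffs: 74, 204, 430, 776, 1266.
2nd diffs: 130, 226, 346, 490.
3rd diffs: 96, 120, 144.
4th diffs: 24, 24 (constant).
Newton forward-difference form: a_j = 10 + 74·C(j-1,1) + 130·C(j-1,2) + 96·C(j-1,3) + 24·C(j-1,4).
At j = 16: j-1 = 15, so a_{16} = 10 + 1110 + 13650 + 43680 + 32760 = 91210.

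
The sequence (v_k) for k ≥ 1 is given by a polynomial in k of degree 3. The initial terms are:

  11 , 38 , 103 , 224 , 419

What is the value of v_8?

1628

1st diffs: 27, 65, 121, 195.
2nd diffs: 38, 56, 74.
3rd diffs: 18, 18 (constant).
So v_k = 3k^3 + k^2 + 3k + 4.
Evaluating at k = 8 gives v_8 = 1628.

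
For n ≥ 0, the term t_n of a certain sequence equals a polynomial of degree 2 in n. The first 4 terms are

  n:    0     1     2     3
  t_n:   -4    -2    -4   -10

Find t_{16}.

1st diffs: 2, -2, -6.
2nd diffs: -4, -4 (constant).
Newton forward-difference form: t_n = -4 + 2·C(n,1) + (-4)·C(n,2).
At n = 16: n = 16, so t_{16} = -4 + 32 - 480 = -452.

-452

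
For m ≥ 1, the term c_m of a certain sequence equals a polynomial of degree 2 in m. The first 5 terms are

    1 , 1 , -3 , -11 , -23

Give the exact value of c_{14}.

1st diffs: 0, -4, -8, -12.
2nd diffs: -4, -4, -4 (constant).
Newton forward-difference form: c_m = 1 + (-4)·C(m-1,2).
At m = 14: m-1 = 13, so c_{14} = 1 - 312 = -311.

-311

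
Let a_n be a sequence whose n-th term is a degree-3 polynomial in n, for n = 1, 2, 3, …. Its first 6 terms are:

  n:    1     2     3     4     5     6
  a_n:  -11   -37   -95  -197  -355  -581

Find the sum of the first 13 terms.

1st diffs: -26, -58, -102, -158, -226.
2nd diffs: -32, -44, -56, -68.
3rd diffs: -12, -12, -12 (constant).
Newton forward-difference form: a_n = -11 + (-26)·C(n-1,1) + (-32)·C(n-1,2) + (-12)·C(n-1,3).
Continuing: …, -887, -1285, -1787, -2405, …, a_{13} = -5075.
Summing n = 1..13 (13 terms) gives -19903.

-19903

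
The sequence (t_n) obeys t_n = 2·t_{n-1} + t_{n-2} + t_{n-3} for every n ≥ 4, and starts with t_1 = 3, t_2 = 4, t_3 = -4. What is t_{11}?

-881

Iterate the recurrence:
t_4 = -1;  t_5 = -2;  t_6 = -9;  t_7 = -21;  t_8 = -53;  t_9 = -136;  t_{10} = -346;  t_{11} = -881.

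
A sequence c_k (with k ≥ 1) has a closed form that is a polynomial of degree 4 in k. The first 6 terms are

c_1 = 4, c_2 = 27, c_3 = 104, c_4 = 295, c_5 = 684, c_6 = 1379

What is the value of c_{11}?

14904

1st diffs: 23, 77, 191, 389, 695.
2nd diffs: 54, 114, 198, 306.
3rd diffs: 60, 84, 108.
4th diffs: 24, 24 (constant).
Newton forward-difference form: c_k = 4 + 23·C(k-1,1) + 54·C(k-1,2) + 60·C(k-1,3) + 24·C(k-1,4).
At k = 11: k-1 = 10, so c_{11} = 4 + 230 + 2430 + 7200 + 5040 = 14904.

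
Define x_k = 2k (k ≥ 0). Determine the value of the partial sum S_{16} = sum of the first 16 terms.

240

Over k = 0..15: Σk = 120.
Total = (2)·120 = 240.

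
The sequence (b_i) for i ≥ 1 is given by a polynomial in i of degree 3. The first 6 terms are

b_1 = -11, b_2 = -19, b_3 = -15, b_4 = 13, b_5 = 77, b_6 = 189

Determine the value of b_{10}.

1st diffs: -8, 4, 28, 64, 112.
2nd diffs: 12, 24, 36, 48.
3rd diffs: 12, 12, 12 (constant).
So b_i = 2i^3 - 6i^2 - 4i - 3.
Evaluating at i = 10 gives b_{10} = 1357.

1357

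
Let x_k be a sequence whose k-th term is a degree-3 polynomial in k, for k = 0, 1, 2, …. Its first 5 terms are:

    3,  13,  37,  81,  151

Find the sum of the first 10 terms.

1st diffs: 10, 24, 44, 70.
2nd diffs: 14, 20, 26.
3rd diffs: 6, 6 (constant).
Newton forward-difference form: x_k = 3 + 10·C(k,1) + 14·C(k,2) + 6·C(k,3).
Continuing: …, 253, 393, 577, 811, …, x_9 = 1101.
Summing k = 0..9 (10 terms) gives 3420.

3420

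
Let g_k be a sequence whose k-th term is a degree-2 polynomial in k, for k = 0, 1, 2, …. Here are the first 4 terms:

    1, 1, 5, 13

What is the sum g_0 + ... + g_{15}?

2256

1st diffs: 0, 4, 8.
2nd diffs: 4, 4 (constant).
Newton forward-difference form: g_k = 1 + 4·C(k,2).
Continuing: …, 25, 41, 61, 85, …, g_{15} = 421.
Summing k = 0..15 (16 terms) gives 2256.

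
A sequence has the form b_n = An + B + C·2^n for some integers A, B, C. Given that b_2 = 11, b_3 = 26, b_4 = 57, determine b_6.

Write the equations: 2A + B + 4C = 11; 3A + B + 8C = 26; 4A + B + 16C = 57.
Subtracting the first from the second: A + 4C = 15.
Subtracting the second from the third: A + 8C = 31.
Solving: C = 4, A = -1, then B = -3.
Hence b_6 = -1·6 + (-3) + 4·64 = 247.

247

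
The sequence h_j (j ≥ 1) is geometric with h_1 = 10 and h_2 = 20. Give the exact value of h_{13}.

Common ratio r = 2.
h_j = 10·2^(j-1).
h_{13} = 10·2^12 = 40960.

40960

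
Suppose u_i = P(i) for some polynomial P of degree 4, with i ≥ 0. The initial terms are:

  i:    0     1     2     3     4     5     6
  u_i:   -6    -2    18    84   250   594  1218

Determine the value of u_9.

1st diffs: 4, 20, 66, 166, 344, 624.
2nd diffs: 16, 46, 100, 178, 280.
3rd diffs: 30, 54, 78, 102.
4th diffs: 24, 24, 24 (constant).
Newton forward-difference form: u_i = -6 + 4·C(i,1) + 16·C(i,2) + 30·C(i,3) + 24·C(i,4).
At i = 9: i = 9, so u_9 = -6 + 36 + 576 + 2520 + 3024 = 6150.

6150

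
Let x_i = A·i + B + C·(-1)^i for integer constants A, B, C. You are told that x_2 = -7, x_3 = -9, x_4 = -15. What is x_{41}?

-161

The three given values yield: 2A + B + C = -7; 3A + B - C = -9; 4A + B + C = -15.
Subtracting the first from the second: A - 2C = -2.
Subtracting the second from the third: A + 2C = -6.
Solving: C = -1, A = -4, then B = 2.
Therefore x_{41} = -164 + 2 + (-1)·(-1) = -161.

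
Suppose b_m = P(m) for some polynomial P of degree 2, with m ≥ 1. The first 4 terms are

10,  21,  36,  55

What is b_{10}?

1st diffs: 11, 15, 19.
2nd diffs: 4, 4 (constant).
Newton forward-difference form: b_m = 10 + 11·C(m-1,1) + 4·C(m-1,2).
At m = 10: m-1 = 9, so b_{10} = 10 + 99 + 144 = 253.

253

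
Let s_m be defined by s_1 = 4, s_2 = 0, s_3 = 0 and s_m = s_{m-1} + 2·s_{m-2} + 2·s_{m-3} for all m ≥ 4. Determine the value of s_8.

120

Iterate the recurrence:
s_4 = 8; s_5 = 8; s_6 = 24; s_7 = 56; s_8 = 120.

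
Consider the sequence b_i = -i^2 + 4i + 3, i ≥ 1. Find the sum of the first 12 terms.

-302

Over i = 1..12: Σi = 78, Σi² = 650.
Total = (-1)·650 + (4)·78 + (3)·12 = -302.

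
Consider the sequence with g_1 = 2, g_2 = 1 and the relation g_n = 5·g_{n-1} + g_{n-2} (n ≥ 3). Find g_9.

135947

Iterate the recurrence:
g_3 = 7; g_4 = 36; g_5 = 187; g_6 = 971; g_7 = 5042; g_8 = 26181; g_9 = 135947.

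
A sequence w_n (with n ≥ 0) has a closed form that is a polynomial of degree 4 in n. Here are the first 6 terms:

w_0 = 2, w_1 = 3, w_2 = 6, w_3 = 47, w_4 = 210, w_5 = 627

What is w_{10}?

14502

1st diffs: 1, 3, 41, 163, 417.
2nd diffs: 2, 38, 122, 254.
3rd diffs: 36, 84, 132.
4th diffs: 48, 48 (constant).
Newton forward-difference form: w_n = 2 + 1·C(n,1) + 2·C(n,2) + 36·C(n,3) + 48·C(n,4).
At n = 10: n = 10, so w_{10} = 2 + 10 + 90 + 4320 + 10080 = 14502.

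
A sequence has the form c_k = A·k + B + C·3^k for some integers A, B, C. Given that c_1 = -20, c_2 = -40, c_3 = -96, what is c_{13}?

The three given values yield: A + B + 3C = -20; 2A + B + 9C = -40; 3A + B + 27C = -96.
Subtracting the first from the second: A + 6C = -20.
Subtracting the second from the third: A + 18C = -56.
Solving: C = -3, A = -2, then B = -9.
Hence c_{13} = -2·13 + (-9) + (-3)·1594323 = -4783004.

-4783004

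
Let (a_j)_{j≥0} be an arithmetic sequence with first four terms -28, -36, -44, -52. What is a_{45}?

Common difference d = -8.
a_j = -28 + (j - 0)·(-8).
a_{45} = -28 + 45·(-8) = -388.

-388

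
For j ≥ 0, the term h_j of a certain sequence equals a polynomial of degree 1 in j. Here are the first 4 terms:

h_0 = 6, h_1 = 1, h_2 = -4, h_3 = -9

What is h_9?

1st diffs: -5, -5, -5 (constant).
So h_j = -5j + 6.
Evaluating at j = 9 gives h_9 = -39.

-39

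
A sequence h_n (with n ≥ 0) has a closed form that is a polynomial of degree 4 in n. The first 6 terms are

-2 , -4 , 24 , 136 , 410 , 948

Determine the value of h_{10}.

1st diffs: -2, 28, 112, 274, 538.
2nd diffs: 30, 84, 162, 264.
3rd diffs: 54, 78, 102.
4th diffs: 24, 24 (constant).
Newton forward-difference form: h_n = -2 + (-2)·C(n,1) + 30·C(n,2) + 54·C(n,3) + 24·C(n,4).
At n = 10: n = 10, so h_{10} = -2 - 20 + 1350 + 6480 + 5040 = 12848.

12848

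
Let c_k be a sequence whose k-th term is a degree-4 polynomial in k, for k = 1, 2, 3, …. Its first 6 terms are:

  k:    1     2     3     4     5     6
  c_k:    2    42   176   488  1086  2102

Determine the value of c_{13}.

37046

1st diffs: 40, 134, 312, 598, 1016.
2nd diffs: 94, 178, 286, 418.
3rd diffs: 84, 108, 132.
4th diffs: 24, 24 (constant).
Newton forward-difference form: c_k = 2 + 40·C(k-1,1) + 94·C(k-1,2) + 84·C(k-1,3) + 24·C(k-1,4).
At k = 13: k-1 = 12, so c_{13} = 2 + 480 + 6204 + 18480 + 11880 = 37046.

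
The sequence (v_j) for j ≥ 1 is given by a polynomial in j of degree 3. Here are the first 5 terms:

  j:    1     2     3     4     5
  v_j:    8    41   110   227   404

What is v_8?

1415

1st diffs: 33, 69, 117, 177.
2nd diffs: 36, 48, 60.
3rd diffs: 12, 12 (constant).
Newton forward-difference form: v_j = 8 + 33·C(j-1,1) + 36·C(j-1,2) + 12·C(j-1,3).
At j = 8: j-1 = 7, so v_8 = 8 + 231 + 756 + 420 = 1415.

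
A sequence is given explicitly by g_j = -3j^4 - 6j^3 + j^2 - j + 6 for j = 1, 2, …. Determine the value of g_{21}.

g_{21} = -3·21^4 - 6·21^3 + 1·21^2 - 1·21 + 6 = -638583.

-638583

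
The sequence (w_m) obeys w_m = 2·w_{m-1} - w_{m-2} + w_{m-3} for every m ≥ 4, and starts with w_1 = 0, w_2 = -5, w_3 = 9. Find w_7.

Compute successive terms:
w_4 = 23  w_5 = 32  w_6 = 50  w_7 = 91.

91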